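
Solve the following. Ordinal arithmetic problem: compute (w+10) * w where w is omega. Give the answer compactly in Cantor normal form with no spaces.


Compute (w+10) * w.
Ordinal * is associative and left-distributive over +, but NOT commutative; for finite n>1, n*w = w but w*n stays w*n.
(w+10) * w = sup{(w+10)*k : k<w} = sup{w*k+10} = w^2 (the +10 tail is absorbed in the limit).
Result = w^2

w^2


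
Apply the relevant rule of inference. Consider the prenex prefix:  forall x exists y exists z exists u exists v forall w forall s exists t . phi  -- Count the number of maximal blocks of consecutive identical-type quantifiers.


Quantifier-type sequence: A E E E E A A E  (A=forall, E=exists)
Group into maximal same-type runs:
  Ax1 | Ex4 | Ax2 | Ex1
Number of blocks = 4

4


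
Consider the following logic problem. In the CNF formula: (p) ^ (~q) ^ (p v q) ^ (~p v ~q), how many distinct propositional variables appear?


Identify each variable that appears in the formula.
Variables found: p, q
Count = 2

2


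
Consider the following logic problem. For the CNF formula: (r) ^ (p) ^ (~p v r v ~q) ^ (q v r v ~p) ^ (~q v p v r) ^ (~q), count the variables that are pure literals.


Check each variable for pure literal status:
p: mixed (not pure)
q: mixed (not pure)
r: pure positive
Pure literal count = 1

1


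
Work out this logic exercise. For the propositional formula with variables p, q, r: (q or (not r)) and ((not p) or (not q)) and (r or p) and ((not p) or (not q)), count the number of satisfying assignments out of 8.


Evaluate all 8 assignments for p, q, r:
p=0, q=0, r=0: 0
p=0, q=0, r=1: 0
p=0, q=1, r=0: 0
p=0, q=1, r=1: 1
p=1, q=0, r=0: 1
p=1, q=0, r=1: 0
p=1, q=1, r=0: 0
p=1, q=1, r=1: 0
Satisfying count = 2

2


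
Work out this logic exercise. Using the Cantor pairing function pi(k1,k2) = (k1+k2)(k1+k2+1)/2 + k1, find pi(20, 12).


k1 + k2 = 32
(k1+k2)(k1+k2+1)/2 = 32 * 33 / 2 = 528
pi = 528 + 20 = 548

548


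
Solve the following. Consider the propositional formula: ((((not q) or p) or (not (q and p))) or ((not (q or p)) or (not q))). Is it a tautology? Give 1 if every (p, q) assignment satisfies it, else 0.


Check all 4 assignments:
p=0, q=0: 1
p=0, q=1: 1
p=1, q=0: 1
p=1, q=1: 1
Satisfying count = 4/4.
Tautology iff count = 4: yes.

1


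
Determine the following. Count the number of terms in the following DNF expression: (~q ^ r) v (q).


A DNF formula is a disjunction of terms (conjunctions).
Terms are separated by v.
Counting the disjuncts: 2 terms.

2


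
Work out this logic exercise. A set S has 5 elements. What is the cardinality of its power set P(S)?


The power set of a set with n elements has 2^n elements.
|P(S)| = 2^5 = 32

32


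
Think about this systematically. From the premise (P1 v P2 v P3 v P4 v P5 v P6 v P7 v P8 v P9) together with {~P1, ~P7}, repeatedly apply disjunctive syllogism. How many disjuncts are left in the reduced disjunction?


Original disjuncts (9): P1, P2, P3, P4, P5, P6, P7, P8, P9
Negated (eliminate): ~P1, ~P7
Remaining disjuncts: P2, P3, P4, P5, P6, P8, P9
Count = 9 - 2 = 7

7


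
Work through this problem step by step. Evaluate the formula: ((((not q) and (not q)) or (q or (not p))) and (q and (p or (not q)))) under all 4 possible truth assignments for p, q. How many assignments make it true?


Check all 4 assignments:
p=0, q=0: 0
p=0, q=1: 0
p=1, q=0: 0
p=1, q=1: 1
Count of True = 1

1


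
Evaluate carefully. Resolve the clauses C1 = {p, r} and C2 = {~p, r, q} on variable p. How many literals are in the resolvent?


Remove p from C1 and ~p from C2.
C1 remainder: {r}
C2 remainder: {r, q}
Union (resolvent): {q, r}
Resolvent has 2 literal(s).

2


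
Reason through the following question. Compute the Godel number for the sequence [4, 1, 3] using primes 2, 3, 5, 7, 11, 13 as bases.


Encode each element as an exponent of the corresponding prime:
  2^4 = 16
  3^1 = 3
  5^3 = 125
Product = 16 * 3 * 125 = 6000

6000


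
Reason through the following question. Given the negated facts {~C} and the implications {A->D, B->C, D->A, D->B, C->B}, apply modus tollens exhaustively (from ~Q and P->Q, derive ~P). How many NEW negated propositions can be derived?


Initial negated facts: {~C}
Apply modus tollens to closure:
  ~C and B->C  =>  ~B
  ~B and D->B  =>  ~D
  ~D and A->D  =>  ~A
Final negated: {~A, ~B, ~C, ~D}
New negations: {~A, ~B, ~D}
Count = 3

3


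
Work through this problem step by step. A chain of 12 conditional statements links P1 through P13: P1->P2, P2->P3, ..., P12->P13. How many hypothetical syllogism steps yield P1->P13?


With 12 implications in a chain connecting 13 propositions:
P1->P2, P2->P3, ..., P12->P13
Steps needed = (number of implications) - 1 = 12 - 1 = 11

11


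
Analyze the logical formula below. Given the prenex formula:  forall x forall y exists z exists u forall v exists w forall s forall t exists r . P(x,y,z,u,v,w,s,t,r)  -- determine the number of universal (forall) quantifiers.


Quantifier prefix: forall x forall y exists z exists u forall v exists w forall s forall t exists r
Mark each quantifier type:
  U U E E U E U U E
Universal count = 5, Existential count = 4
Asked for universal (forall) quantifiers: 5

5


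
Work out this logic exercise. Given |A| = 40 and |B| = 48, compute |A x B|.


The Cartesian product A x B contains all ordered pairs (a, b).
|A x B| = |A| * |B| = 40 * 48 = 1920

1920


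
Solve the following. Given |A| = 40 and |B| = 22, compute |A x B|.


The Cartesian product A x B contains all ordered pairs (a, b).
|A x B| = |A| * |B| = 40 * 22 = 880

880


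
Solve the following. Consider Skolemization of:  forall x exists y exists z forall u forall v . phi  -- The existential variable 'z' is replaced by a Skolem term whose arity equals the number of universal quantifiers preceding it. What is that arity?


Quantifier prefix: forall x exists y exists z forall u forall v
'z' is existentially quantified at position 3.
Universal variables preceding it: x
Skolem function arity = 1

1


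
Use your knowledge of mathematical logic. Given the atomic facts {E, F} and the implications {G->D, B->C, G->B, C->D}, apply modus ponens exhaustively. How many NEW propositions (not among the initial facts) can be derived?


Initial facts: {E, F}
Apply modus ponens to closure:
  (no implication fires)
Final known: {E, F}
New propositions: {(none)}
Count = 0

0


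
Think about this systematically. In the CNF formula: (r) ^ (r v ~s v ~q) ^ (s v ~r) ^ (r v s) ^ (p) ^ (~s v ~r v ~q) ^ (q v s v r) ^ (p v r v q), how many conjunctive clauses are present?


A CNF formula is a conjunction of clauses.
Clauses are separated by ^.
Counting the conjuncts: 8 clauses.

8


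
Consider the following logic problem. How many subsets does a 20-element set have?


The power set of a set with n elements has 2^n elements.
|P(S)| = 2^20 = 1048576

1048576


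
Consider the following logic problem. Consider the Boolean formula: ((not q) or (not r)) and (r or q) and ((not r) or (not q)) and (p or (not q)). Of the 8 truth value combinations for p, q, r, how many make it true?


Evaluate all 8 assignments for p, q, r:
p=0, q=0, r=0: 0
p=0, q=0, r=1: 1
p=0, q=1, r=0: 0
p=0, q=1, r=1: 0
p=1, q=0, r=0: 0
p=1, q=0, r=1: 1
p=1, q=1, r=0: 1
p=1, q=1, r=1: 0
Satisfying count = 3

3


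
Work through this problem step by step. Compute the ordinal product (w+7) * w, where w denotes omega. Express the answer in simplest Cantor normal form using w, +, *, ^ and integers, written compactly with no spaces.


Compute (w+7) * w.
Ordinal * is associative and left-distributive over +, but NOT commutative; for finite n>1, n*w = w but w*n stays w*n.
(w+7) * w = sup{(w+7)*k : k<w} = sup{w*k+7} = w^2 (the +7 tail is absorbed in the limit).
Result = w^2

w^2


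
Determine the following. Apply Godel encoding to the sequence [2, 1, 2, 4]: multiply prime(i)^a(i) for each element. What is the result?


Encode each element as an exponent of the corresponding prime:
  2^2 = 4
  3^1 = 3
  5^2 = 25
  7^4 = 2401
Product = 4 * 3 * 25 * 2401 = 720300

720300


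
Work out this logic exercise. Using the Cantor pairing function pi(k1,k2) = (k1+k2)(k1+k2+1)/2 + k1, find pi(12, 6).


k1 + k2 = 18
(k1+k2)(k1+k2+1)/2 = 18 * 19 / 2 = 171
pi = 171 + 12 = 183

183


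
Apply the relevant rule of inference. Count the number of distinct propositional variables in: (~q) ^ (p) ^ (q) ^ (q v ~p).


Identify each variable that appears in the formula.
Variables found: p, q
Count = 2

2


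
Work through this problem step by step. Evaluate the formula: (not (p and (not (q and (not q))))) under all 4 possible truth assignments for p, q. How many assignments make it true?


Check all 4 assignments:
p=0, q=0: 1
p=0, q=1: 1
p=1, q=0: 0
p=1, q=1: 0
Count of True = 2

2


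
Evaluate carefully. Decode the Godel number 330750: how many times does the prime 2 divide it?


Factorize 330750 by dividing by 2 repeatedly.
Division steps: 2 divides 330750 exactly 1 time(s).
Exponent of 2 = 1

1


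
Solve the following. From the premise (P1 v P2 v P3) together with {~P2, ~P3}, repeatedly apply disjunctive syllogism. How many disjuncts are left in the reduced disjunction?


Original disjuncts (3): P1, P2, P3
Negated (eliminate): ~P2, ~P3
Remaining disjuncts: P1
Count = 3 - 2 = 1

1


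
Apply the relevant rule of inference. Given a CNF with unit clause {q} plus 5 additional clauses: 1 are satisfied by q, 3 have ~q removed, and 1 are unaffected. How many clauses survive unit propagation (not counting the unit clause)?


Satisfied (removed): 1
Shortened (remain): 3
Unchanged (remain): 1
Remaining = 3 + 1 = 4

4


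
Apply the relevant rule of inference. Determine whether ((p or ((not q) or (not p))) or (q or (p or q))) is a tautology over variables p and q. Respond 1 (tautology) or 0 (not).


Check all 4 assignments:
p=0, q=0: 1
p=0, q=1: 1
p=1, q=0: 1
p=1, q=1: 1
Satisfying count = 4/4.
Tautology iff count = 4: yes.

1


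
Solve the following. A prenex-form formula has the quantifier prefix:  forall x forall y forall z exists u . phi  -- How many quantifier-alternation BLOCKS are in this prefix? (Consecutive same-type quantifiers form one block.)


Quantifier-type sequence: A A A E  (A=forall, E=exists)
Group into maximal same-type runs:
  Ax3 | Ex1
Number of blocks = 2

2


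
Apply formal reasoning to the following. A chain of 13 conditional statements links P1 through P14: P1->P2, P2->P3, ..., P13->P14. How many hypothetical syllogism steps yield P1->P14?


With 13 implications in a chain connecting 14 propositions:
P1->P2, P2->P3, ..., P13->P14
Steps needed = (number of implications) - 1 = 13 - 1 = 12

12


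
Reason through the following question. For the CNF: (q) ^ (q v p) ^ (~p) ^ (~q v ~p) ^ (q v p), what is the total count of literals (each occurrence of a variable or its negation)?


Counting literals in each clause:
Clause 1: 1 literal(s)
Clause 2: 2 literal(s)
Clause 3: 1 literal(s)
Clause 4: 2 literal(s)
Clause 5: 2 literal(s)
Total = 8

8


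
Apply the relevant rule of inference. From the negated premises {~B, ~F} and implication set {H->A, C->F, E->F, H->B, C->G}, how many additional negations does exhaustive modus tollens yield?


Initial negated facts: {~B, ~F}
Apply modus tollens to closure:
  ~F and C->F  =>  ~C
  ~F and E->F  =>  ~E
  ~B and H->B  =>  ~H
Final negated: {~B, ~C, ~E, ~F, ~H}
New negations: {~C, ~E, ~H}
Count = 3

3


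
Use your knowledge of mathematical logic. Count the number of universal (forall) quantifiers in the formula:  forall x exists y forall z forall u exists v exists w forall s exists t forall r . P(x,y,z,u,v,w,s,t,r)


Quantifier prefix: forall x exists y forall z forall u exists v exists w forall s exists t forall r
Mark each quantifier type:
  U E U U E E U E U
Universal count = 5, Existential count = 4
Asked for universal (forall) quantifiers: 5

5


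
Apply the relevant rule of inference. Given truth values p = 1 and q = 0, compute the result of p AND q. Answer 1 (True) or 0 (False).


p = 1, q = 0
Operation: p AND q
Evaluate: 1 AND 0 = 0

0


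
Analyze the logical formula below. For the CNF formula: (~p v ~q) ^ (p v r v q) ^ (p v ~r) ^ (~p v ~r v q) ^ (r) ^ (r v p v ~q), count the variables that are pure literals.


Check each variable for pure literal status:
p: mixed (not pure)
q: mixed (not pure)
r: mixed (not pure)
Pure literal count = 0

0


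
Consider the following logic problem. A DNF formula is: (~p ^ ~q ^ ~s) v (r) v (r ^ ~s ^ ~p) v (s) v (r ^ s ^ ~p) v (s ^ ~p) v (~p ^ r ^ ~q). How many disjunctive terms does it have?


A DNF formula is a disjunction of terms (conjunctions).
Terms are separated by v.
Counting the disjuncts: 7 terms.

7


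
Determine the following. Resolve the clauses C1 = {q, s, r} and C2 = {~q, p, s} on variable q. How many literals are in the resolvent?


Remove q from C1 and ~q from C2.
C1 remainder: {s, r}
C2 remainder: {p, s}
Union (resolvent): {p, r, s}
Resolvent has 3 literal(s).

3


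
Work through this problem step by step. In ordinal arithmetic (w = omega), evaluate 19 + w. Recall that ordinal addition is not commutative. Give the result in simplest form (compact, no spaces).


Compute 19 + w.
Ordinal + is associative but NOT commutative; for finite n>0, n + w = w but w + n stays w+n.
Any finite left addend is absorbed by w on the right: 19 + w = w.
Result = w

w


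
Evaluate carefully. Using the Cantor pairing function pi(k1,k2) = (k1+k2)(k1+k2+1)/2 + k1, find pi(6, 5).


k1 + k2 = 11
(k1+k2)(k1+k2+1)/2 = 11 * 12 / 2 = 66
pi = 66 + 6 = 72

72


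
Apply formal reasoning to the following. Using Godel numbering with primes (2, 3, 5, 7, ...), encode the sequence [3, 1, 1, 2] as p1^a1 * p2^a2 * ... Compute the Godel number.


Encode each element as an exponent of the corresponding prime:
  2^3 = 8
  3^1 = 3
  5^1 = 5
  7^2 = 49
Product = 8 * 3 * 5 * 49 = 5880

5880


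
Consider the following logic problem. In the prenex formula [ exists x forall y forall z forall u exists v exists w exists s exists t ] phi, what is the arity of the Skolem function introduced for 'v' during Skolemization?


Quantifier prefix: exists x forall y forall z forall u exists v exists w exists s exists t
'v' is existentially quantified at position 5.
Universal variables preceding it: y, z, u
Skolem function arity = 3

3


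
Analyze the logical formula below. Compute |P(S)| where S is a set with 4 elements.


The power set of a set with n elements has 2^n elements.
|P(S)| = 2^4 = 16

16


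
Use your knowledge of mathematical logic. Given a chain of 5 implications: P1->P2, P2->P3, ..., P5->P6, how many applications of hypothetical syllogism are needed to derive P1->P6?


With 5 implications in a chain connecting 6 propositions:
P1->P2, P2->P3, ..., P5->P6
Steps needed = (number of implications) - 1 = 5 - 1 = 4

4


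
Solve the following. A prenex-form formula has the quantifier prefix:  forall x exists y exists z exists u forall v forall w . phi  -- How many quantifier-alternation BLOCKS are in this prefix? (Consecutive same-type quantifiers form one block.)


Quantifier-type sequence: A E E E A A  (A=forall, E=exists)
Group into maximal same-type runs:
  Ax1 | Ex3 | Ax2
Number of blocks = 3

3


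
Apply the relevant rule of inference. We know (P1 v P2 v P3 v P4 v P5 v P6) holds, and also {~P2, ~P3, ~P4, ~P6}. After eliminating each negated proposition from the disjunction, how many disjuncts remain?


Original disjuncts (6): P1, P2, P3, P4, P5, P6
Negated (eliminate): ~P2, ~P3, ~P4, ~P6
Remaining disjuncts: P1, P5
Count = 6 - 4 = 2

2


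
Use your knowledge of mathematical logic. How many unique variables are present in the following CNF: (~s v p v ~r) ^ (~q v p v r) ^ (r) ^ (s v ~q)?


Identify each variable that appears in the formula.
Variables found: p, q, r, s
Count = 4

4


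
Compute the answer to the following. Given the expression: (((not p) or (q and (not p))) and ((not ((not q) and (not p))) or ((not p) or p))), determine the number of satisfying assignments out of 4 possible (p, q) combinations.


Check all 4 assignments:
p=0, q=0: 1
p=0, q=1: 1
p=1, q=0: 0
p=1, q=1: 0
Count of True = 2

2


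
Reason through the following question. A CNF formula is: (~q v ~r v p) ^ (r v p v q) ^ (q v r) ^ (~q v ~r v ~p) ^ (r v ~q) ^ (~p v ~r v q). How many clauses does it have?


A CNF formula is a conjunction of clauses.
Clauses are separated by ^.
Counting the conjuncts: 6 clauses.

6


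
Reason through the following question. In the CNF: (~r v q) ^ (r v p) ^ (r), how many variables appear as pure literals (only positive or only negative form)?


Check each variable for pure literal status:
p: pure positive
q: pure positive
r: mixed (not pure)
Pure literal count = 2

2


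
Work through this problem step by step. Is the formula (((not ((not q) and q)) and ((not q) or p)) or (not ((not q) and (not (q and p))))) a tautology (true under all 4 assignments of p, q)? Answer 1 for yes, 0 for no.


Check all 4 assignments:
p=0, q=0: 1
p=0, q=1: 1
p=1, q=0: 1
p=1, q=1: 1
Satisfying count = 4/4.
Tautology iff count = 4: yes.

1


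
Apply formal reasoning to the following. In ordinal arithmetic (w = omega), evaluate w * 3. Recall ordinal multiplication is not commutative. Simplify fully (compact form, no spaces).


Compute w * 3.
Ordinal * is associative and left-distributive over +, but NOT commutative; for finite n>1, n*w = w but w*n stays w*n.
w * 3 means 3 copies of w concatenated: w*3.
Result = w*3

w*3


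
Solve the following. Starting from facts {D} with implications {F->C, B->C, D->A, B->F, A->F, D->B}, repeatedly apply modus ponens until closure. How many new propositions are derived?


Initial facts: {D}
Apply modus ponens to closure:
  D and D->A  =>  A
  A and A->F  =>  F
  D and D->B  =>  B
  F and F->C  =>  C
Final known: {A, B, C, D, F}
New propositions: {A, B, C, F}
Count = 4

4


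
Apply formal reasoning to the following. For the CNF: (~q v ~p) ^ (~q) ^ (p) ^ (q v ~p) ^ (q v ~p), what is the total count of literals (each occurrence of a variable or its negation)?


Counting literals in each clause:
Clause 1: 2 literal(s)
Clause 2: 1 literal(s)
Clause 3: 1 literal(s)
Clause 4: 2 literal(s)
Clause 5: 2 literal(s)
Total = 8

8


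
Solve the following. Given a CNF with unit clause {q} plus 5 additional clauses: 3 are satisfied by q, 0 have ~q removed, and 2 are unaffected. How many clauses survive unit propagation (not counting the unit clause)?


Satisfied (removed): 3
Shortened (remain): 0
Unchanged (remain): 2
Remaining = 0 + 2 = 2

2


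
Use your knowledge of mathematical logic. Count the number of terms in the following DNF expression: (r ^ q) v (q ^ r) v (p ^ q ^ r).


A DNF formula is a disjunction of terms (conjunctions).
Terms are separated by v.
Counting the disjuncts: 3 terms.

3


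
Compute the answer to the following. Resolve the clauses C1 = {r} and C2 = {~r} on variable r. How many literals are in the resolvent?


Remove r from C1 and ~r from C2.
C1 remainder: {}
C2 remainder: {}
Union (resolvent): {} (empty clause)
Resolvent has 0 literal(s).

0


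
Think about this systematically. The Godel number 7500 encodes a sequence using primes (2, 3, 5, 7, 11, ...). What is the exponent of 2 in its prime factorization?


Factorize 7500 by dividing by 2 repeatedly.
Division steps: 2 divides 7500 exactly 2 time(s).
Exponent of 2 = 2

2


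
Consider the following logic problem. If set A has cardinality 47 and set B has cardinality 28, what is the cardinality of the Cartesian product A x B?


The Cartesian product A x B contains all ordered pairs (a, b).
|A x B| = |A| * |B| = 47 * 28 = 1316

1316


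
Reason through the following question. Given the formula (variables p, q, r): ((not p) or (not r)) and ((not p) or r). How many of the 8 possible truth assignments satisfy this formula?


Evaluate all 8 assignments for p, q, r:
p=0, q=0, r=0: 1
p=0, q=0, r=1: 1
p=0, q=1, r=0: 1
p=0, q=1, r=1: 1
p=1, q=0, r=0: 0
p=1, q=0, r=1: 0
p=1, q=1, r=0: 0
p=1, q=1, r=1: 0
Satisfying count = 4

4


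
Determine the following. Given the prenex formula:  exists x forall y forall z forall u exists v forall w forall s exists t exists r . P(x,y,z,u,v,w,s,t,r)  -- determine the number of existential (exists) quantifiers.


Quantifier prefix: exists x forall y forall z forall u exists v forall w forall s exists t exists r
Mark each quantifier type:
  E U U U E U U E E
Universal count = 5, Existential count = 4
Asked for existential (exists) quantifiers: 4

4


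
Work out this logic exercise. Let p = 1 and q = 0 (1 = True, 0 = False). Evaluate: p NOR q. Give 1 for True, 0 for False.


p = 1, q = 0
Operation: p NOR q
Evaluate: 1 NOR 0 = 0

0


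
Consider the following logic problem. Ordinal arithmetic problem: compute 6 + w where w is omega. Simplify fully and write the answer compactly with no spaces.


Compute 6 + w.
Ordinal + is associative but NOT commutative; for finite n>0, n + w = w but w + n stays w+n.
Any finite left addend is absorbed by w on the right: 6 + w = w.
Result = w

w


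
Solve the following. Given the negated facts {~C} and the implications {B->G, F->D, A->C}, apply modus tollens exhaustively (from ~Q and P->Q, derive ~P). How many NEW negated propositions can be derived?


Initial negated facts: {~C}
Apply modus tollens to closure:
  ~C and A->C  =>  ~A
Final negated: {~A, ~C}
New negations: {~A}
Count = 1

1


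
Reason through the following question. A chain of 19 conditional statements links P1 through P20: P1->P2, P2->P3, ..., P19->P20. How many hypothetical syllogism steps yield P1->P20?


With 19 implications in a chain connecting 20 propositions:
P1->P2, P2->P3, ..., P19->P20
Steps needed = (number of implications) - 1 = 19 - 1 = 18

18


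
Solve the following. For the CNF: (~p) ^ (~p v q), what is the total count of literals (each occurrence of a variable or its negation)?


Counting literals in each clause:
Clause 1: 1 literal(s)
Clause 2: 2 literal(s)
Total = 3

3


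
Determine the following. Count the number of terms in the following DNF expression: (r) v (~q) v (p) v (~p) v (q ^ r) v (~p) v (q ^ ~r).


A DNF formula is a disjunction of terms (conjunctions).
Terms are separated by v.
Counting the disjuncts: 7 terms.

7


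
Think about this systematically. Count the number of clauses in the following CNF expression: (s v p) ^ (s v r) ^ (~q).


A CNF formula is a conjunction of clauses.
Clauses are separated by ^.
Counting the conjuncts: 3 clauses.

3


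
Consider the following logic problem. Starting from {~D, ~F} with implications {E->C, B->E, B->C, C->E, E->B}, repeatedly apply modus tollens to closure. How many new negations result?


Initial negated facts: {~D, ~F}
Apply modus tollens to closure:
  (no implication fires)
Final negated: {~D, ~F}
New negations: {(none)}
Count = 0

0


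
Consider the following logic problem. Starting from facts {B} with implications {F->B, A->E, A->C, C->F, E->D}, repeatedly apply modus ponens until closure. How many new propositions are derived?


Initial facts: {B}
Apply modus ponens to closure:
  (no implication fires)
Final known: {B}
New propositions: {(none)}
Count = 0

0


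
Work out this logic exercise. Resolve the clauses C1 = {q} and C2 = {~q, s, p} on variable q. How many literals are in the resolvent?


Remove q from C1 and ~q from C2.
C1 remainder: {}
C2 remainder: {s, p}
Union (resolvent): {p, s}
Resolvent has 2 literal(s).

2


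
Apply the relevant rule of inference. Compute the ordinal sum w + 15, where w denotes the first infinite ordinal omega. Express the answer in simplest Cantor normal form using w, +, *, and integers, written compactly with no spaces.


Compute w + 15.
Ordinal + is associative but NOT commutative; for finite n>0, n + w = w but w + n stays w+n.
w + 15 is already in normal form (a successor ordinal beyond w).
Result = w+15

w+15


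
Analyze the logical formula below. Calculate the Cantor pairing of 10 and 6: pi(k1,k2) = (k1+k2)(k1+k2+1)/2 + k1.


k1 + k2 = 16
(k1+k2)(k1+k2+1)/2 = 16 * 17 / 2 = 136
pi = 136 + 10 = 146

146


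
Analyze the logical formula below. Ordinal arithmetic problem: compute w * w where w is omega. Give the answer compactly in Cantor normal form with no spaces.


Compute w * w.
Ordinal * is associative and left-distributive over +, but NOT commutative; for finite n>1, n*w = w but w*n stays w*n.
w * w = w^2 by definition.
Result = w^2

w^2


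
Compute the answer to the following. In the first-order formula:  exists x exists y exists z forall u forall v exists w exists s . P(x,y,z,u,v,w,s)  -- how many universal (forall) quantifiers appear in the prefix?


Quantifier prefix: exists x exists y exists z forall u forall v exists w exists s
Mark each quantifier type:
  E E E U U E E
Universal count = 2, Existential count = 5
Asked for universal (forall) quantifiers: 2

2


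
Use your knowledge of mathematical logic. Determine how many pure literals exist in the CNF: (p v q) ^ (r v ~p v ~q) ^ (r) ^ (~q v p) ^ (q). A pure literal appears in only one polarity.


Check each variable for pure literal status:
p: mixed (not pure)
q: mixed (not pure)
r: pure positive
Pure literal count = 1

1


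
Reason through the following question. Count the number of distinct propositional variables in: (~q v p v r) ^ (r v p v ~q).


Identify each variable that appears in the formula.
Variables found: p, q, r
Count = 3

3


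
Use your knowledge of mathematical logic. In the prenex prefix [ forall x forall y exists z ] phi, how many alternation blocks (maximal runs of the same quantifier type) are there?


Quantifier-type sequence: A A E  (A=forall, E=exists)
Group into maximal same-type runs:
  Ax2 | Ex1
Number of blocks = 2

2


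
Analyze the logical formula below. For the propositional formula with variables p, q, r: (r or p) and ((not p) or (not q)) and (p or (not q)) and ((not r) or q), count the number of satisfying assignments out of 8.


Evaluate all 8 assignments for p, q, r:
p=0, q=0, r=0: 0
p=0, q=0, r=1: 0
p=0, q=1, r=0: 0
p=0, q=1, r=1: 0
p=1, q=0, r=0: 1
p=1, q=0, r=1: 0
p=1, q=1, r=0: 0
p=1, q=1, r=1: 0
Satisfying count = 1

1


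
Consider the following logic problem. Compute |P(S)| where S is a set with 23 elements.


The power set of a set with n elements has 2^n elements.
|P(S)| = 2^23 = 8388608

8388608


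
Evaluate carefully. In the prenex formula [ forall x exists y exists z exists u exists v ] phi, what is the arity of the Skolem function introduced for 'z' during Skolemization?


Quantifier prefix: forall x exists y exists z exists u exists v
'z' is existentially quantified at position 3.
Universal variables preceding it: x
Skolem function arity = 1

1


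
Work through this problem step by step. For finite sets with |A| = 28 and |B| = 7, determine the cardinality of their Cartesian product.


The Cartesian product A x B contains all ordered pairs (a, b).
|A x B| = |A| * |B| = 28 * 7 = 196

196


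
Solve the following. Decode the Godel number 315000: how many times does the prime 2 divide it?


Factorize 315000 by dividing by 2 repeatedly.
Division steps: 2 divides 315000 exactly 3 time(s).
Exponent of 2 = 3

3


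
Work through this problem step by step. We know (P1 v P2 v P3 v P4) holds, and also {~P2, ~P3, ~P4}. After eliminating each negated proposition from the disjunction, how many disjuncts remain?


Original disjuncts (4): P1, P2, P3, P4
Negated (eliminate): ~P2, ~P3, ~P4
Remaining disjuncts: P1
Count = 4 - 3 = 1

1


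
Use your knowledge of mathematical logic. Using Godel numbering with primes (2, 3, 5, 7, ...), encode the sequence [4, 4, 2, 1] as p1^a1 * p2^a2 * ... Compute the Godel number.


Encode each element as an exponent of the corresponding prime:
  2^4 = 16
  3^4 = 81
  5^2 = 25
  7^1 = 7
Product = 16 * 81 * 25 * 7 = 226800

226800


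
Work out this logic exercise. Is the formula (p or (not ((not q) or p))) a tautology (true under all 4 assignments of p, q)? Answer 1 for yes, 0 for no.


Check all 4 assignments:
p=0, q=0: 0
p=0, q=1: 1
p=1, q=0: 1
p=1, q=1: 1
Satisfying count = 3/4.
Tautology iff count = 4: no.

0


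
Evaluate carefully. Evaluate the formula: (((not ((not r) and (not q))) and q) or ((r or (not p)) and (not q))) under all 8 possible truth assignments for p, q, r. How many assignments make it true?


Check all 8 assignments:
p=0, q=0, r=0: 1
p=0, q=0, r=1: 1
p=0, q=1, r=0: 1
p=0, q=1, r=1: 1
p=1, q=0, r=0: 0
p=1, q=0, r=1: 1
p=1, q=1, r=0: 1
p=1, q=1, r=1: 1
Count of True = 7

7


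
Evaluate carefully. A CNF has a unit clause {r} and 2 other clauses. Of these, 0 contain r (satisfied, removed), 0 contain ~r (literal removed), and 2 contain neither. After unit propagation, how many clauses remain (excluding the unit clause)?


Satisfied (removed): 0
Shortened (remain): 0
Unchanged (remain): 2
Remaining = 0 + 2 = 2

2


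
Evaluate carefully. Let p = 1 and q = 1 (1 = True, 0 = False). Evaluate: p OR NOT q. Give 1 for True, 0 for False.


p = 1, q = 1
Operation: p OR NOT q
Evaluate: 1 OR NOT 1 = 1

1


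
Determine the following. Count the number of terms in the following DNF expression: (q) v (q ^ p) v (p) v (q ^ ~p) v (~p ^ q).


A DNF formula is a disjunction of terms (conjunctions).
Terms are separated by v.
Counting the disjuncts: 5 terms.

5


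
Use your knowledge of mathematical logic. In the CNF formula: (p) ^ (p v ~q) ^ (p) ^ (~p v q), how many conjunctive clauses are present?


A CNF formula is a conjunction of clauses.
Clauses are separated by ^.
Counting the conjuncts: 4 clauses.

4


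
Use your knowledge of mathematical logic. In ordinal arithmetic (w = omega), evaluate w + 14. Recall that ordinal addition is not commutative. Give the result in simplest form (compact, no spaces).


Compute w + 14.
Ordinal + is associative but NOT commutative; for finite n>0, n + w = w but w + n stays w+n.
w + 14 is already in normal form (a successor ordinal beyond w).
Result = w+14

w+14


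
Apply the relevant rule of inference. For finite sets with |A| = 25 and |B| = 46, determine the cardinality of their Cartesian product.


The Cartesian product A x B contains all ordered pairs (a, b).
|A x B| = |A| * |B| = 25 * 46 = 1150

1150


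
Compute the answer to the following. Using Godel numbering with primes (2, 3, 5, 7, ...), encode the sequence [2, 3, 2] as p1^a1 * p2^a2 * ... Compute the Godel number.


Encode each element as an exponent of the corresponding prime:
  2^2 = 4
  3^3 = 27
  5^2 = 25
Product = 4 * 27 * 25 = 2700

2700


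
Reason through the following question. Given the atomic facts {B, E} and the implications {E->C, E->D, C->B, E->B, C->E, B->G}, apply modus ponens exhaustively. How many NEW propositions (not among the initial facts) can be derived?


Initial facts: {B, E}
Apply modus ponens to closure:
  E and E->C  =>  C
  E and E->D  =>  D
  B and B->G  =>  G
Final known: {B, C, D, E, G}
New propositions: {C, D, G}
Count = 3

3


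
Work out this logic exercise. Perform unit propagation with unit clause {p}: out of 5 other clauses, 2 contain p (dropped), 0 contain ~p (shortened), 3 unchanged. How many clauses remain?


Satisfied (removed): 2
Shortened (remain): 0
Unchanged (remain): 3
Remaining = 0 + 3 = 3

3


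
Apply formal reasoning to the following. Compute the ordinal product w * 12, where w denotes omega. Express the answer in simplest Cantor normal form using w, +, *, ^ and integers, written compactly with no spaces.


Compute w * 12.
Ordinal * is associative and left-distributive over +, but NOT commutative; for finite n>1, n*w = w but w*n stays w*n.
w * 12 means 12 copies of w concatenated: w*12.
Result = w*12

w*12


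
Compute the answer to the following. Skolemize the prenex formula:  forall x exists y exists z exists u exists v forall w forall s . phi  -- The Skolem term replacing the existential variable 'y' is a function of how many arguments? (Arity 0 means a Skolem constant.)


Quantifier prefix: forall x exists y exists z exists u exists v forall w forall s
'y' is existentially quantified at position 2.
Universal variables preceding it: x
Skolem function arity = 1

1


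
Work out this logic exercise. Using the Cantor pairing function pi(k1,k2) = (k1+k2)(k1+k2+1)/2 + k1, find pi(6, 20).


k1 + k2 = 26
(k1+k2)(k1+k2+1)/2 = 26 * 27 / 2 = 351
pi = 351 + 6 = 357

357


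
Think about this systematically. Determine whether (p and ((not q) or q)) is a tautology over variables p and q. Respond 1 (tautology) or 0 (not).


Check all 4 assignments:
p=0, q=0: 0
p=0, q=1: 0
p=1, q=0: 1
p=1, q=1: 1
Satisfying count = 2/4.
Tautology iff count = 4: no.

0


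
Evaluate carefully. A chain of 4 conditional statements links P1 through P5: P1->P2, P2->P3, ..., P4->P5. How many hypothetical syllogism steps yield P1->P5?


With 4 implications in a chain connecting 5 propositions:
P1->P2, P2->P3, ..., P4->P5
Steps needed = (number of implications) - 1 = 4 - 1 = 3

3


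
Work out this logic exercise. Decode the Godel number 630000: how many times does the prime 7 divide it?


Factorize 630000 by dividing by 7 repeatedly.
Division steps: 7 divides 630000 exactly 1 time(s).
Exponent of 7 = 1

1


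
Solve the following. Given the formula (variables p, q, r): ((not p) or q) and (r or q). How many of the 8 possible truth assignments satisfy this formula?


Evaluate all 8 assignments for p, q, r:
p=0, q=0, r=0: 0
p=0, q=0, r=1: 1
p=0, q=1, r=0: 1
p=0, q=1, r=1: 1
p=1, q=0, r=0: 0
p=1, q=0, r=1: 0
p=1, q=1, r=0: 1
p=1, q=1, r=1: 1
Satisfying count = 5

5


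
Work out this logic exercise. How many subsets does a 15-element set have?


The power set of a set with n elements has 2^n elements.
|P(S)| = 2^15 = 32768

32768


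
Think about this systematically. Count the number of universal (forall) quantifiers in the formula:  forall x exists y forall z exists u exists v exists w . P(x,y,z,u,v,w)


Quantifier prefix: forall x exists y forall z exists u exists v exists w
Mark each quantifier type:
  U E U E E E
Universal count = 2, Existential count = 4
Asked for universal (forall) quantifiers: 2

2


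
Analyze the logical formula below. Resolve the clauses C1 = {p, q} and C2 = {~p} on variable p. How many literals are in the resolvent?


Remove p from C1 and ~p from C2.
C1 remainder: {q}
C2 remainder: {}
Union (resolvent): {q}
Resolvent has 1 literal(s).

1


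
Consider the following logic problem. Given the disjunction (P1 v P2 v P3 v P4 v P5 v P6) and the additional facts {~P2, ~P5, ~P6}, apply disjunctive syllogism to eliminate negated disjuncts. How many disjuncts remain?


Original disjuncts (6): P1, P2, P3, P4, P5, P6
Negated (eliminate): ~P2, ~P5, ~P6
Remaining disjuncts: P1, P3, P4
Count = 6 - 3 = 3

3


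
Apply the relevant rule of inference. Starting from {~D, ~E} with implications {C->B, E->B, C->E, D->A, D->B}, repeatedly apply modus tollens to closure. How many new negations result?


Initial negated facts: {~D, ~E}
Apply modus tollens to closure:
  ~E and C->E  =>  ~C
Final negated: {~C, ~D, ~E}
New negations: {~C}
Count = 1

1


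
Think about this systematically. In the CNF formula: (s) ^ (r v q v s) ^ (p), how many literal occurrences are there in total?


Counting literals in each clause:
Clause 1: 1 literal(s)
Clause 2: 3 literal(s)
Clause 3: 1 literal(s)
Total = 5

5


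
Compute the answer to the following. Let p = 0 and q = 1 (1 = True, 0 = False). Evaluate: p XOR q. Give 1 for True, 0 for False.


p = 0, q = 1
Operation: p XOR q
Evaluate: 0 XOR 1 = 1

1


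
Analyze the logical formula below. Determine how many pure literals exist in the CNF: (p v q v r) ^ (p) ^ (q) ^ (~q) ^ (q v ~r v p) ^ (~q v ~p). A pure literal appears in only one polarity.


Check each variable for pure literal status:
p: mixed (not pure)
q: mixed (not pure)
r: mixed (not pure)
Pure literal count = 0

0


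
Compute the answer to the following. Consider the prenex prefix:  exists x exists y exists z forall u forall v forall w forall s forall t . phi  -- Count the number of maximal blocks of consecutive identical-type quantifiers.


Quantifier-type sequence: E E E A A A A A  (A=forall, E=exists)
Group into maximal same-type runs:
  Ex3 | Ax5
Number of blocks = 2

2


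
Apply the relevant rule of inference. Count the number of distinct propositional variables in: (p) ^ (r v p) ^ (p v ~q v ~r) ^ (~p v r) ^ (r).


Identify each variable that appears in the formula.
Variables found: p, q, r
Count = 3

3


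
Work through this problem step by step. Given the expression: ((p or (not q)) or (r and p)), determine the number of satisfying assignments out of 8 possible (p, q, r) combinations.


Check all 8 assignments:
p=0, q=0, r=0: 1
p=0, q=0, r=1: 1
p=0, q=1, r=0: 0
p=0, q=1, r=1: 0
p=1, q=0, r=0: 1
p=1, q=0, r=1: 1
p=1, q=1, r=0: 1
p=1, q=1, r=1: 1
Count of True = 6

6


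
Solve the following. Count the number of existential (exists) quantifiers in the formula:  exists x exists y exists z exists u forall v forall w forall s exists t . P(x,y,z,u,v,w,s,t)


Quantifier prefix: exists x exists y exists z exists u forall v forall w forall s exists t
Mark each quantifier type:
  E E E E U U U E
Universal count = 3, Existential count = 5
Asked for existential (exists) quantifiers: 5

5


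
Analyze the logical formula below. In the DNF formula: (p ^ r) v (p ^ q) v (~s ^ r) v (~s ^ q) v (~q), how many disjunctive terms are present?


A DNF formula is a disjunction of terms (conjunctions).
Terms are separated by v.
Counting the disjuncts: 5 terms.

5


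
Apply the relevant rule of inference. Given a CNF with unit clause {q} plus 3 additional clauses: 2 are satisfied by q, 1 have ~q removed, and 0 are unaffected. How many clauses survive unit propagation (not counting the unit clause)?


Satisfied (removed): 2
Shortened (remain): 1
Unchanged (remain): 0
Remaining = 1 + 0 = 1

1


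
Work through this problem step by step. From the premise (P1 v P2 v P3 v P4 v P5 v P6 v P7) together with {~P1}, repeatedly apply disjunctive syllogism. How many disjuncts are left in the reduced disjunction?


Original disjuncts (7): P1, P2, P3, P4, P5, P6, P7
Negated (eliminate): ~P1
Remaining disjuncts: P2, P3, P4, P5, P6, P7
Count = 7 - 1 = 6

6


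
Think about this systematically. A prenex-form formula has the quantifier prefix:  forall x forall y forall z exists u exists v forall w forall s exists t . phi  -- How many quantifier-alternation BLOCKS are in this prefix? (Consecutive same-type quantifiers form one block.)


Quantifier-type sequence: A A A E E A A E  (A=forall, E=exists)
Group into maximal same-type runs:
  Ax3 | Ex2 | Ax2 | Ex1
Number of blocks = 4

4


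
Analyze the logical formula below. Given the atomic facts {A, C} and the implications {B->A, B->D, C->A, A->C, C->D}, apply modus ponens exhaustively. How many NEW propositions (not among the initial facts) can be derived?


Initial facts: {A, C}
Apply modus ponens to closure:
  C and C->D  =>  D
Final known: {A, C, D}
New propositions: {D}
Count = 1

1


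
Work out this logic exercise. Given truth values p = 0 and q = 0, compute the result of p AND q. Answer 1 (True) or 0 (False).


p = 0, q = 0
Operation: p AND q
Evaluate: 0 AND 0 = 0

0


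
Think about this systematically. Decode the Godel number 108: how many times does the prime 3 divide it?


Factorize 108 by dividing by 3 repeatedly.
Division steps: 3 divides 108 exactly 3 time(s).
Exponent of 3 = 3

3


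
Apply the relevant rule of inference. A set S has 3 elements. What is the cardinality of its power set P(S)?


The power set of a set with n elements has 2^n elements.
|P(S)| = 2^3 = 8

8
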